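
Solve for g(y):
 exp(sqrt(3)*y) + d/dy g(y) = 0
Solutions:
 g(y) = C1 - sqrt(3)*exp(sqrt(3)*y)/3


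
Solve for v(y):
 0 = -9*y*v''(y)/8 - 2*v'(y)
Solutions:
 v(y) = C1 + C2/y^(7/9)


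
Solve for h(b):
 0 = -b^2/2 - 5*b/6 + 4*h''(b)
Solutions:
 h(b) = C1 + C2*b + b^4/96 + 5*b^3/144


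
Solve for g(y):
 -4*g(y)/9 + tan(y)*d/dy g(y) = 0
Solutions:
 g(y) = C1*sin(y)^(4/9)


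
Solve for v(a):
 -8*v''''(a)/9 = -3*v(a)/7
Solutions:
 v(a) = C1*exp(-3^(3/4)*686^(1/4)*a/14) + C2*exp(3^(3/4)*686^(1/4)*a/14) + C3*sin(3^(3/4)*686^(1/4)*a/14) + C4*cos(3^(3/4)*686^(1/4)*a/14)


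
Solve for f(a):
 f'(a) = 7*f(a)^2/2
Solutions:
 f(a) = -2/(C1 + 7*a)


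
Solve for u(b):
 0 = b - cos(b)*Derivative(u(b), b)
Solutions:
 u(b) = C1 + Integral(b/cos(b), b)


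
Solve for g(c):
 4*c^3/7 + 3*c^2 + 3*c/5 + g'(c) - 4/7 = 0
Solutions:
 g(c) = C1 - c^4/7 - c^3 - 3*c^2/10 + 4*c/7


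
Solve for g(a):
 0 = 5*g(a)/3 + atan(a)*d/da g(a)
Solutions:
 g(a) = C1*exp(-5*Integral(1/atan(a), a)/3)


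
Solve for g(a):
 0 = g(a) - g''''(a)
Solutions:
 g(a) = C1*exp(-a) + C2*exp(a) + C3*sin(a) + C4*cos(a)


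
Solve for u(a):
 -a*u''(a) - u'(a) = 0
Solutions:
 u(a) = C1 + C2*log(a)


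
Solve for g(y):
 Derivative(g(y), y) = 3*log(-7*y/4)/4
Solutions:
 g(y) = C1 + 3*y*log(-y)/4 + 3*y*(-2*log(2) - 1 + log(7))/4


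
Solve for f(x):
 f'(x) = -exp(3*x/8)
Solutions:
 f(x) = C1 - 8*exp(3*x/8)/3


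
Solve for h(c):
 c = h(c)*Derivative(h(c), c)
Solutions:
 h(c) = -sqrt(C1 + c^2)
 h(c) = sqrt(C1 + c^2)


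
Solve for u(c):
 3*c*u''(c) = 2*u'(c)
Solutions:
 u(c) = C1 + C2*c^(5/3)


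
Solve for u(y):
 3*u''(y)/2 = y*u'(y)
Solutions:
 u(y) = C1 + C2*erfi(sqrt(3)*y/3)


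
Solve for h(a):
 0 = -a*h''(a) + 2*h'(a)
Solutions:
 h(a) = C1 + C2*a^3


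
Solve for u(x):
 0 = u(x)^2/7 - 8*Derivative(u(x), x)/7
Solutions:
 u(x) = -8/(C1 + x)


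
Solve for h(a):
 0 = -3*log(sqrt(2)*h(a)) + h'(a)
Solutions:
 -2*Integral(1/(2*log(_y) + log(2)), (_y, h(a)))/3 = C1 - a


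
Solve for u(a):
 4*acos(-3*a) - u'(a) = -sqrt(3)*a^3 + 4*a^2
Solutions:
 u(a) = C1 + sqrt(3)*a^4/4 - 4*a^3/3 + 4*a*acos(-3*a) + 4*sqrt(1 - 9*a^2)/3


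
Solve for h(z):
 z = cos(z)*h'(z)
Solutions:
 h(z) = C1 + Integral(z/cos(z), z)


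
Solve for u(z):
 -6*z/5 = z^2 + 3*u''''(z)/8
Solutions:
 u(z) = C1 + C2*z + C3*z^2 + C4*z^3 - z^6/135 - 2*z^5/75


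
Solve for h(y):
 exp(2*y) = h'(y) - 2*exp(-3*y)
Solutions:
 h(y) = C1 + exp(2*y)/2 - 2*exp(-3*y)/3


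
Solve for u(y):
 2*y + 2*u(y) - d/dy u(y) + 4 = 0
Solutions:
 u(y) = C1*exp(2*y) - y - 5/2


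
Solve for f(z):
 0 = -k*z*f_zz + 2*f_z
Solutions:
 f(z) = C1 + z^(((re(k) + 2)*re(k) + im(k)^2)/(re(k)^2 + im(k)^2))*(C2*sin(2*log(z)*Abs(im(k))/(re(k)^2 + im(k)^2)) + C3*cos(2*log(z)*im(k)/(re(k)^2 + im(k)^2)))


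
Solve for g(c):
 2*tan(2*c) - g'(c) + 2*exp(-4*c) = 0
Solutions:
 g(c) = C1 + log(tan(2*c)^2 + 1)/2 - exp(-4*c)/2


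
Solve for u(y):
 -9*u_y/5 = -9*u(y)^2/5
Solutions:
 u(y) = -1/(C1 + y)


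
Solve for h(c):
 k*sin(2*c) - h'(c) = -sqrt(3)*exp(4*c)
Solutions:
 h(c) = C1 - k*cos(2*c)/2 + sqrt(3)*exp(4*c)/4


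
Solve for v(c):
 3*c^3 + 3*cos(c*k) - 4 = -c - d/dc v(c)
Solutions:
 v(c) = C1 - 3*c^4/4 - c^2/2 + 4*c - 3*sin(c*k)/k


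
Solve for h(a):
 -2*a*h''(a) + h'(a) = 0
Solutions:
 h(a) = C1 + C2*a^(3/2)


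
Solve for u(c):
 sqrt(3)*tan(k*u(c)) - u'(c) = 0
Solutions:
 u(c) = Piecewise((-asin(exp(C1*k + sqrt(3)*c*k))/k + pi/k, Ne(k, 0)), (nan, True))
 u(c) = Piecewise((asin(exp(C1*k + sqrt(3)*c*k))/k, Ne(k, 0)), (nan, True))


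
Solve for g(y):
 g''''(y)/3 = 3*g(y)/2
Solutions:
 g(y) = C1*exp(-2^(3/4)*sqrt(3)*y/2) + C2*exp(2^(3/4)*sqrt(3)*y/2) + C3*sin(2^(3/4)*sqrt(3)*y/2) + C4*cos(2^(3/4)*sqrt(3)*y/2)


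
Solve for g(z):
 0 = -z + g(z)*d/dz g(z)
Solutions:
 g(z) = -sqrt(C1 + z^2)
 g(z) = sqrt(C1 + z^2)


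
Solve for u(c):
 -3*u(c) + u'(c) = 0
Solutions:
 u(c) = C1*exp(3*c)


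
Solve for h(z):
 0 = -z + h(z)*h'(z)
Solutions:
 h(z) = -sqrt(C1 + z^2)
 h(z) = sqrt(C1 + z^2)


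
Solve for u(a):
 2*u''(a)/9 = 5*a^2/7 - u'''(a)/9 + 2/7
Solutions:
 u(a) = C1 + C2*a + C3*exp(-2*a) + 15*a^4/56 - 15*a^3/28 + 81*a^2/56


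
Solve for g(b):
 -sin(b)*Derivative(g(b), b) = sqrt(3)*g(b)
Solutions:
 g(b) = C1*(cos(b) + 1)^(sqrt(3)/2)/(cos(b) - 1)^(sqrt(3)/2)


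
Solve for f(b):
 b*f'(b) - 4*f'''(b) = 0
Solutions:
 f(b) = C1 + Integral(C2*airyai(2^(1/3)*b/2) + C3*airybi(2^(1/3)*b/2), b)


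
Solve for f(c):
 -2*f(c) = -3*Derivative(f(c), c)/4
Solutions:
 f(c) = C1*exp(8*c/3)


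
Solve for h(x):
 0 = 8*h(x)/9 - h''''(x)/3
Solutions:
 h(x) = C1*exp(-6^(3/4)*x/3) + C2*exp(6^(3/4)*x/3) + C3*sin(6^(3/4)*x/3) + C4*cos(6^(3/4)*x/3)


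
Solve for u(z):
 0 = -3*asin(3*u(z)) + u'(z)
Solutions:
 Integral(1/asin(3*_y), (_y, u(z))) = C1 + 3*z


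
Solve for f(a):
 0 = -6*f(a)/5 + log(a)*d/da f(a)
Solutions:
 f(a) = C1*exp(6*li(a)/5)


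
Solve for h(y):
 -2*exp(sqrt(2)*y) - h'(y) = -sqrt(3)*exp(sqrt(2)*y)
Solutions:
 h(y) = C1 - sqrt(2)*exp(sqrt(2)*y) + sqrt(6)*exp(sqrt(2)*y)/2


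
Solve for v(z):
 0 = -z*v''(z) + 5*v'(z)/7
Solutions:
 v(z) = C1 + C2*z^(12/7)


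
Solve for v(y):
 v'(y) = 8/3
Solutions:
 v(y) = C1 + 8*y/3


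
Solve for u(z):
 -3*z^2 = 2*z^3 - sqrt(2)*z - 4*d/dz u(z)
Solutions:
 u(z) = C1 + z^4/8 + z^3/4 - sqrt(2)*z^2/8


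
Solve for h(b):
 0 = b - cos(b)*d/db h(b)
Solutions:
 h(b) = C1 + Integral(b/cos(b), b)


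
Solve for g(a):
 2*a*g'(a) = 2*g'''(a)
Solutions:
 g(a) = C1 + Integral(C2*airyai(a) + C3*airybi(a), a)


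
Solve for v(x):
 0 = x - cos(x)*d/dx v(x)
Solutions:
 v(x) = C1 + Integral(x/cos(x), x)


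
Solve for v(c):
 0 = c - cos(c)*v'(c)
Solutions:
 v(c) = C1 + Integral(c/cos(c), c)


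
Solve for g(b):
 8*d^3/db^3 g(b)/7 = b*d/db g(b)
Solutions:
 g(b) = C1 + Integral(C2*airyai(7^(1/3)*b/2) + C3*airybi(7^(1/3)*b/2), b)


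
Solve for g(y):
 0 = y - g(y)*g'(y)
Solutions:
 g(y) = -sqrt(C1 + y^2)
 g(y) = sqrt(C1 + y^2)


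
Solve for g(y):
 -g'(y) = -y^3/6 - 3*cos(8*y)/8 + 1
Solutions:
 g(y) = C1 + y^4/24 - y + 3*sin(8*y)/64


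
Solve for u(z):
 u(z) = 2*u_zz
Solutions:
 u(z) = C1*exp(-sqrt(2)*z/2) + C2*exp(sqrt(2)*z/2)


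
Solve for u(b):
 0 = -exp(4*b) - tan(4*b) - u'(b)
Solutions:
 u(b) = C1 - exp(4*b)/4 + log(cos(4*b))/4


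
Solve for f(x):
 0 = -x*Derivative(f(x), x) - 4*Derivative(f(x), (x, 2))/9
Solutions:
 f(x) = C1 + C2*erf(3*sqrt(2)*x/4)


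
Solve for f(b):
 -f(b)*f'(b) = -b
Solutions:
 f(b) = -sqrt(C1 + b^2)
 f(b) = sqrt(C1 + b^2)


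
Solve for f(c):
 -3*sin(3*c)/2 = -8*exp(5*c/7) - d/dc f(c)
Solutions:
 f(c) = C1 - 56*exp(5*c/7)/5 - cos(3*c)/2


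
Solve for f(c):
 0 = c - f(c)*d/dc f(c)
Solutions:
 f(c) = -sqrt(C1 + c^2)
 f(c) = sqrt(C1 + c^2)


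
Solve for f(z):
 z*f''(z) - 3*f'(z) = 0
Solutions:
 f(z) = C1 + C2*z^4


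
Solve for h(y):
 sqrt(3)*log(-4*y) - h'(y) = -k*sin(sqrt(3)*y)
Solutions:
 h(y) = C1 - sqrt(3)*k*cos(sqrt(3)*y)/3 + sqrt(3)*y*(log(-y) - 1) + 2*sqrt(3)*y*log(2)


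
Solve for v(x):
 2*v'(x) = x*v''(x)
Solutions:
 v(x) = C1 + C2*x^3


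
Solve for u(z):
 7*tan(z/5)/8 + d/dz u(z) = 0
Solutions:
 u(z) = C1 + 35*log(cos(z/5))/8


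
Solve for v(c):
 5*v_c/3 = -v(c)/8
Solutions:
 v(c) = C1*exp(-3*c/40)


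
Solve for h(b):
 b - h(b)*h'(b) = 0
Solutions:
 h(b) = -sqrt(C1 + b^2)
 h(b) = sqrt(C1 + b^2)


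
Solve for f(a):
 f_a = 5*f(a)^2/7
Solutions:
 f(a) = -7/(C1 + 5*a)


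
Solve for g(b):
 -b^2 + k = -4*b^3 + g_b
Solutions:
 g(b) = C1 + b^4 - b^3/3 + b*k


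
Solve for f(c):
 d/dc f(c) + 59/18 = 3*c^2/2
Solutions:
 f(c) = C1 + c^3/2 - 59*c/18


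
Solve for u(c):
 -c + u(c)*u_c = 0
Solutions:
 u(c) = -sqrt(C1 + c^2)
 u(c) = sqrt(C1 + c^2)


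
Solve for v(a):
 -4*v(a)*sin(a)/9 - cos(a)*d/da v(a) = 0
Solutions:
 v(a) = C1*cos(a)^(4/9)


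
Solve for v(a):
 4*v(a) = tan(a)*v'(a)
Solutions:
 v(a) = C1*sin(a)^4


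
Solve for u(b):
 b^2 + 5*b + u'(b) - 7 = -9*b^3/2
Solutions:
 u(b) = C1 - 9*b^4/8 - b^3/3 - 5*b^2/2 + 7*b


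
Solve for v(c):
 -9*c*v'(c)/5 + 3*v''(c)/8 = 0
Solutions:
 v(c) = C1 + C2*erfi(2*sqrt(15)*c/5)


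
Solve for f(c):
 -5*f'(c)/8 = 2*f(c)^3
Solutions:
 f(c) = -sqrt(10)*sqrt(-1/(C1 - 16*c))/2
 f(c) = sqrt(10)*sqrt(-1/(C1 - 16*c))/2


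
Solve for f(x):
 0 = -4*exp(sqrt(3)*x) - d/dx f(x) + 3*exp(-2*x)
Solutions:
 f(x) = C1 - 4*sqrt(3)*exp(sqrt(3)*x)/3 - 3*exp(-2*x)/2


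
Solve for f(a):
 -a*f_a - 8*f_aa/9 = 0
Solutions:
 f(a) = C1 + C2*erf(3*a/4)


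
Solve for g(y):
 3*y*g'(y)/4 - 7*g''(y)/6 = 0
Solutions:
 g(y) = C1 + C2*erfi(3*sqrt(7)*y/14)


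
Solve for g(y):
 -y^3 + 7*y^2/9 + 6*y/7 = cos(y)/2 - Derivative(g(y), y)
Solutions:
 g(y) = C1 + y^4/4 - 7*y^3/27 - 3*y^2/7 + sin(y)/2


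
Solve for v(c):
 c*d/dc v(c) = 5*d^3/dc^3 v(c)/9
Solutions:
 v(c) = C1 + Integral(C2*airyai(15^(2/3)*c/5) + C3*airybi(15^(2/3)*c/5), c)


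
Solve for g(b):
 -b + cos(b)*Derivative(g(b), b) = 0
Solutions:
 g(b) = C1 + Integral(b/cos(b), b)


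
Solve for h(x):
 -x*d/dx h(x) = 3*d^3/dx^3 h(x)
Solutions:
 h(x) = C1 + Integral(C2*airyai(-3^(2/3)*x/3) + C3*airybi(-3^(2/3)*x/3), x)


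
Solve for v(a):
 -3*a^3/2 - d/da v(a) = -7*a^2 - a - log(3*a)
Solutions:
 v(a) = C1 - 3*a^4/8 + 7*a^3/3 + a^2/2 + a*log(a) - a + a*log(3)


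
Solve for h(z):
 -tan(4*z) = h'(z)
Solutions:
 h(z) = C1 + log(cos(4*z))/4


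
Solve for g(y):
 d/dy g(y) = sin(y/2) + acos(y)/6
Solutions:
 g(y) = C1 + y*acos(y)/6 - sqrt(1 - y^2)/6 - 2*cos(y/2)


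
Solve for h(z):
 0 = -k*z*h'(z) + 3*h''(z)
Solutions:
 h(z) = Piecewise((-sqrt(6)*sqrt(pi)*C1*erf(sqrt(6)*z*sqrt(-k)/6)/(2*sqrt(-k)) - C2, (k > 0) | (k < 0)), (-C1*z - C2, True))


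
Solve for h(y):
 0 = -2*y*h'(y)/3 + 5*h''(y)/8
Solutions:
 h(y) = C1 + C2*erfi(2*sqrt(30)*y/15)


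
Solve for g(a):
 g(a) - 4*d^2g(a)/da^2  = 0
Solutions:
 g(a) = C1*exp(-a/2) + C2*exp(a/2)


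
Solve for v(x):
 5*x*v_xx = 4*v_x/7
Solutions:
 v(x) = C1 + C2*x^(39/35)


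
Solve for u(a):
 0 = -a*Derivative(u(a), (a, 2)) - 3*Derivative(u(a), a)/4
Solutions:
 u(a) = C1 + C2*a^(1/4)


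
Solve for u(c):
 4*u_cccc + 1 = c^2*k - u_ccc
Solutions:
 u(c) = C1 + C2*c + C3*c^2 + C4*exp(-c/4) + c^5*k/60 - c^4*k/3 + c^3*(32*k - 1)/6


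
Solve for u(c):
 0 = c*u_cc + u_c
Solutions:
 u(c) = C1 + C2*log(c)


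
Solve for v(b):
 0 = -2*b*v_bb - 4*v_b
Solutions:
 v(b) = C1 + C2/b


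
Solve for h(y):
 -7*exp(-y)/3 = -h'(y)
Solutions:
 h(y) = C1 - 7*exp(-y)/3


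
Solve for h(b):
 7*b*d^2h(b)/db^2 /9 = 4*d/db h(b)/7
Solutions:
 h(b) = C1 + C2*b^(85/49)


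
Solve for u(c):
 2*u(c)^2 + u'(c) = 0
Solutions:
 u(c) = 1/(C1 + 2*c)


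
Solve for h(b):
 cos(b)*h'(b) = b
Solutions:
 h(b) = C1 + Integral(b/cos(b), b)


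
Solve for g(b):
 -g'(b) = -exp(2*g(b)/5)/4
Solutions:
 g(b) = 5*log(-sqrt(-1/(C1 + b))) + 5*log(10)/2
 g(b) = 5*log(-1/(C1 + b))/2 + 5*log(10)/2


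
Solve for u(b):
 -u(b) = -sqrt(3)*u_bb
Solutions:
 u(b) = C1*exp(-3^(3/4)*b/3) + C2*exp(3^(3/4)*b/3)


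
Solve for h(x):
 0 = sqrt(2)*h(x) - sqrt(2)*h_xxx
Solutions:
 h(x) = C3*exp(x) + (C1*sin(sqrt(3)*x/2) + C2*cos(sqrt(3)*x/2))*exp(-x/2)


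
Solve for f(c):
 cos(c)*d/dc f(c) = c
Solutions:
 f(c) = C1 + Integral(c/cos(c), c)


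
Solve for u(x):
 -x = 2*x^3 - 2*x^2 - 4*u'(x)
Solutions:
 u(x) = C1 + x^4/8 - x^3/6 + x^2/8


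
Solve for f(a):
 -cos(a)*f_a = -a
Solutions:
 f(a) = C1 + Integral(a/cos(a), a)


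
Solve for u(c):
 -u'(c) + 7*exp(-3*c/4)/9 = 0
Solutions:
 u(c) = C1 - 28*exp(-3*c/4)/27


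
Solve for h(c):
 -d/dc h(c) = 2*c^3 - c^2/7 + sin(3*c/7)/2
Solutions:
 h(c) = C1 - c^4/2 + c^3/21 + 7*cos(3*c/7)/6


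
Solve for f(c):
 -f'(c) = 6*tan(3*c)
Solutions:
 f(c) = C1 + 2*log(cos(3*c))


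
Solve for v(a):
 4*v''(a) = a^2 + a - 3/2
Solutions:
 v(a) = C1 + C2*a + a^4/48 + a^3/24 - 3*a^2/16


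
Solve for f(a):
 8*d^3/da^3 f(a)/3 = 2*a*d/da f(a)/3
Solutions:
 f(a) = C1 + Integral(C2*airyai(2^(1/3)*a/2) + C3*airybi(2^(1/3)*a/2), a)


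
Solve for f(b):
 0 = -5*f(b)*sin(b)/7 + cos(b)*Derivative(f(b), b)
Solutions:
 f(b) = C1/cos(b)^(5/7)


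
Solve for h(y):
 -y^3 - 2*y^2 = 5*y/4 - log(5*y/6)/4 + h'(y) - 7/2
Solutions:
 h(y) = C1 - y^4/4 - 2*y^3/3 - 5*y^2/8 + y*log(y)/4 - y*log(6)/4 + y*log(5)/4 + 13*y/4


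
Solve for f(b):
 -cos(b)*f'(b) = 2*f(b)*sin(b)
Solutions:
 f(b) = C1*cos(b)^2


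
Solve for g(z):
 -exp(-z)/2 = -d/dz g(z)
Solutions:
 g(z) = C1 - exp(-z)/2


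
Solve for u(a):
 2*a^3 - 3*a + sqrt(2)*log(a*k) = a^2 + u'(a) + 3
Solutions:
 u(a) = C1 + a^4/2 - a^3/3 - 3*a^2/2 + sqrt(2)*a*log(a*k) + a*(-3 - sqrt(2))


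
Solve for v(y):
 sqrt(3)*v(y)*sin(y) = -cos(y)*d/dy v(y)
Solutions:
 v(y) = C1*cos(y)^(sqrt(3))


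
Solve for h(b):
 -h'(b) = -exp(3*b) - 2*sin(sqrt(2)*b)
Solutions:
 h(b) = C1 + exp(3*b)/3 - sqrt(2)*cos(sqrt(2)*b)


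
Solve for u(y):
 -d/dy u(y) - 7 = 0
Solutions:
 u(y) = C1 - 7*y


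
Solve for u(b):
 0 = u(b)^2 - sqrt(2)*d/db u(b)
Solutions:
 u(b) = -2/(C1 + sqrt(2)*b)


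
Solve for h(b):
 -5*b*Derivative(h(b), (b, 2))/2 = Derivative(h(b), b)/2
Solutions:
 h(b) = C1 + C2*b^(4/5)


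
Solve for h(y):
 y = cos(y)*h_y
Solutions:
 h(y) = C1 + Integral(y/cos(y), y)


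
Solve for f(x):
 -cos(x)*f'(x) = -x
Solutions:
 f(x) = C1 + Integral(x/cos(x), x)


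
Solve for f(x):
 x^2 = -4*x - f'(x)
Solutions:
 f(x) = C1 - x^3/3 - 2*x^2


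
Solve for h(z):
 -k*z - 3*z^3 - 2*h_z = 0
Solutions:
 h(z) = C1 - k*z^2/4 - 3*z^4/8


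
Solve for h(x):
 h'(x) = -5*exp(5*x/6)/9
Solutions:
 h(x) = C1 - 2*exp(5*x/6)/3


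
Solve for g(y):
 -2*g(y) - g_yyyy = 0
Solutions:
 g(y) = (C1*sin(2^(3/4)*y/2) + C2*cos(2^(3/4)*y/2))*exp(-2^(3/4)*y/2) + (C3*sin(2^(3/4)*y/2) + C4*cos(2^(3/4)*y/2))*exp(2^(3/4)*y/2)


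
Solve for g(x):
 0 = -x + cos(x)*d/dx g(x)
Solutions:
 g(x) = C1 + Integral(x/cos(x), x)


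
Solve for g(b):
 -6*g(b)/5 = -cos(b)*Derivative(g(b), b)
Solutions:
 g(b) = C1*(sin(b) + 1)^(3/5)/(sin(b) - 1)^(3/5)


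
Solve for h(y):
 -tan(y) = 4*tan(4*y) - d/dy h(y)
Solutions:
 h(y) = C1 - log(cos(y)) - log(cos(4*y))


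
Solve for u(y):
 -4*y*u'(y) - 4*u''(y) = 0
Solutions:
 u(y) = C1 + C2*erf(sqrt(2)*y/2)


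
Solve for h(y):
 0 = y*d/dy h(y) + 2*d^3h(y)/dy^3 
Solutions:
 h(y) = C1 + Integral(C2*airyai(-2^(2/3)*y/2) + C3*airybi(-2^(2/3)*y/2), y)


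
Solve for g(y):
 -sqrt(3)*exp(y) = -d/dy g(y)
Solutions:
 g(y) = C1 + sqrt(3)*exp(y)


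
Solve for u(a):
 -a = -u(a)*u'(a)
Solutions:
 u(a) = -sqrt(C1 + a^2)
 u(a) = sqrt(C1 + a^2)


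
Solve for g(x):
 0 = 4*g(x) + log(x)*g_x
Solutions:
 g(x) = C1*exp(-4*li(x))


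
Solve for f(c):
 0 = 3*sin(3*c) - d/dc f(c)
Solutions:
 f(c) = C1 - cos(3*c)


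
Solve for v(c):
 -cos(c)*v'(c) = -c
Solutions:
 v(c) = C1 + Integral(c/cos(c), c)


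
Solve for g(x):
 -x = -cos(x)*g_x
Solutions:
 g(x) = C1 + Integral(x/cos(x), x)


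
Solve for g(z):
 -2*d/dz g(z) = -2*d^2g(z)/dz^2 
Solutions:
 g(z) = C1 + C2*exp(z)


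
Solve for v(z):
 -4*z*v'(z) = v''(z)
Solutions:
 v(z) = C1 + C2*erf(sqrt(2)*z)


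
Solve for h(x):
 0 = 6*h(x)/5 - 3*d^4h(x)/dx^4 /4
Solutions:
 h(x) = C1*exp(-10^(3/4)*x/5) + C2*exp(10^(3/4)*x/5) + C3*sin(10^(3/4)*x/5) + C4*cos(10^(3/4)*x/5)


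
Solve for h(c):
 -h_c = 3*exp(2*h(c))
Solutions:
 h(c) = log(-sqrt(-1/(C1 - 3*c))) - log(2)/2
 h(c) = log(-1/(C1 - 3*c))/2 - log(2)/2


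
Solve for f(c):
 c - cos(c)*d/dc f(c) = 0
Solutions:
 f(c) = C1 + Integral(c/cos(c), c)


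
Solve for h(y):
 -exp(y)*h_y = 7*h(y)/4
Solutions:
 h(y) = C1*exp(7*exp(-y)/4)


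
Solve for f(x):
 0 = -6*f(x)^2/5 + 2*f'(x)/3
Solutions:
 f(x) = -5/(C1 + 9*x)


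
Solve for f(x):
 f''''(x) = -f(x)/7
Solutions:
 f(x) = (C1*sin(sqrt(2)*7^(3/4)*x/14) + C2*cos(sqrt(2)*7^(3/4)*x/14))*exp(-sqrt(2)*7^(3/4)*x/14) + (C3*sin(sqrt(2)*7^(3/4)*x/14) + C4*cos(sqrt(2)*7^(3/4)*x/14))*exp(sqrt(2)*7^(3/4)*x/14)


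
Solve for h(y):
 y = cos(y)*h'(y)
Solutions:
 h(y) = C1 + Integral(y/cos(y), y)


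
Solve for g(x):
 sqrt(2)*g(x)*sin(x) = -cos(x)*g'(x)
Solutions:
 g(x) = C1*cos(x)^(sqrt(2))


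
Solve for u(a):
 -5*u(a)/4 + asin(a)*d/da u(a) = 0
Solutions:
 u(a) = C1*exp(5*Integral(1/asin(a), a)/4)


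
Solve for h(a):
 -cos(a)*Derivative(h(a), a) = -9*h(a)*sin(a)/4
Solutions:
 h(a) = C1/cos(a)^(9/4)


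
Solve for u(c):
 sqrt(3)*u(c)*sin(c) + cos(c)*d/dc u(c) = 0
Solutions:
 u(c) = C1*cos(c)^(sqrt(3))


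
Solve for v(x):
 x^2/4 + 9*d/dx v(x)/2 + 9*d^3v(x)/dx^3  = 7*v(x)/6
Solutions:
 v(x) = C1*exp(2^(1/3)*x*(-(7 + sqrt(103))^(1/3) + 3*2^(1/3)/(7 + sqrt(103))^(1/3))/12)*sin(2^(1/3)*sqrt(3)*x*(3*2^(1/3)/(7 + sqrt(103))^(1/3) + (7 + sqrt(103))^(1/3))/12) + C2*exp(2^(1/3)*x*(-(7 + sqrt(103))^(1/3) + 3*2^(1/3)/(7 + sqrt(103))^(1/3))/12)*cos(2^(1/3)*sqrt(3)*x*(3*2^(1/3)/(7 + sqrt(103))^(1/3) + (7 + sqrt(103))^(1/3))/12) + C3*exp(-2^(1/3)*x*(-(7 + sqrt(103))^(1/3) + 3*2^(1/3)/(7 + sqrt(103))^(1/3))/6) + 3*x^2/14 + 81*x/49 + 2187/343


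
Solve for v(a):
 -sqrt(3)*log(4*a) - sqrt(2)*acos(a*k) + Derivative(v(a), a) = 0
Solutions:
 v(a) = C1 + sqrt(3)*a*(log(a) - 1) + 2*sqrt(3)*a*log(2) + sqrt(2)*Piecewise((a*acos(a*k) - sqrt(-a^2*k^2 + 1)/k, Ne(k, 0)), (pi*a/2, True))


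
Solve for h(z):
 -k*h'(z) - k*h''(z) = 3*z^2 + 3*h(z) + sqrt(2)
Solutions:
 h(z) = C1*exp(z*(-1 + sqrt(k*(k - 12))/k)/2) + C2*exp(-z*(1 + sqrt(k*(k - 12))/k)/2) - 2*k^2/9 + 2*k*z/3 + 2*k/3 - z^2 - sqrt(2)/3


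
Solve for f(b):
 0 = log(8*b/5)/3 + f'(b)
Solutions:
 f(b) = C1 - b*log(b)/3 - b*log(2) + b/3 + b*log(5)/3


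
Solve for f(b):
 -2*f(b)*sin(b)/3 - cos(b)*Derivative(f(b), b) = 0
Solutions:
 f(b) = C1*cos(b)^(2/3)


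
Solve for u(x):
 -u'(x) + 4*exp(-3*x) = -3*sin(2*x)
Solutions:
 u(x) = C1 - 3*cos(2*x)/2 - 4*exp(-3*x)/3


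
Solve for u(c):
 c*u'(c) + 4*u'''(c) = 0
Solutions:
 u(c) = C1 + Integral(C2*airyai(-2^(1/3)*c/2) + C3*airybi(-2^(1/3)*c/2), c)


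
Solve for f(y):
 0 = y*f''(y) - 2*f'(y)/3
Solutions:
 f(y) = C1 + C2*y^(5/3)


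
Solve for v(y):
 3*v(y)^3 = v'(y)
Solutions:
 v(y) = -sqrt(2)*sqrt(-1/(C1 + 3*y))/2
 v(y) = sqrt(2)*sqrt(-1/(C1 + 3*y))/2


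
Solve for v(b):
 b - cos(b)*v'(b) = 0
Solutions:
 v(b) = C1 + Integral(b/cos(b), b)


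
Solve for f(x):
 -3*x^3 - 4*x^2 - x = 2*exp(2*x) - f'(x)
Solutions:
 f(x) = C1 + 3*x^4/4 + 4*x^3/3 + x^2/2 + exp(2*x)


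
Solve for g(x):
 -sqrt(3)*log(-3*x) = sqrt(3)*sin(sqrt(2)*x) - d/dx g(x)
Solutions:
 g(x) = C1 + sqrt(3)*x*(log(-x) - 1) + sqrt(3)*x*log(3) - sqrt(6)*cos(sqrt(2)*x)/2


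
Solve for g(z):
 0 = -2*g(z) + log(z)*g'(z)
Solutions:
 g(z) = C1*exp(2*li(z))


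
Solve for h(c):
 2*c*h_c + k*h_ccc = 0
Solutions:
 h(c) = C1 + Integral(C2*airyai(2^(1/3)*c*(-1/k)^(1/3)) + C3*airybi(2^(1/3)*c*(-1/k)^(1/3)), c)


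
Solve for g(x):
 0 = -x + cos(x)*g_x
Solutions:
 g(x) = C1 + Integral(x/cos(x), x)


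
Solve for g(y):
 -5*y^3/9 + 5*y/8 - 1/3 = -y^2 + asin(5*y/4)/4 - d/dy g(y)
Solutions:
 g(y) = C1 + 5*y^4/36 - y^3/3 - 5*y^2/16 + y*asin(5*y/4)/4 + y/3 + sqrt(16 - 25*y^2)/20


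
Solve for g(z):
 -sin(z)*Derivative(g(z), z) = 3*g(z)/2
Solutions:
 g(z) = C1*(cos(z) + 1)^(3/4)/(cos(z) - 1)^(3/4)


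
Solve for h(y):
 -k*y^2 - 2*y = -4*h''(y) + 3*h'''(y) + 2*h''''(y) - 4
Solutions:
 h(y) = C1 + C2*y + C3*exp(y*(-3 + sqrt(41))/4) + C4*exp(-y*(3 + sqrt(41))/4) + k*y^4/48 + y^3*(3*k + 4)/48 + y^2*(17*k - 20)/64


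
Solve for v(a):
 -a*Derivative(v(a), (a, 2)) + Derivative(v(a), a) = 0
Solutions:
 v(a) = C1 + C2*a^2


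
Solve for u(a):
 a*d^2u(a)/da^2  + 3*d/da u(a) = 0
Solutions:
 u(a) = C1 + C2/a^2


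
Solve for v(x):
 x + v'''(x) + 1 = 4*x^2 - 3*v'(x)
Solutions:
 v(x) = C1 + C2*sin(sqrt(3)*x) + C3*cos(sqrt(3)*x) + 4*x^3/9 - x^2/6 - 11*x/9


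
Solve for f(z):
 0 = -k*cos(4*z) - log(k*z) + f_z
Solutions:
 f(z) = C1 + k*sin(4*z)/4 + z*log(k*z) - z


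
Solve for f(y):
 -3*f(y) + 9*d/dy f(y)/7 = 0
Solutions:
 f(y) = C1*exp(7*y/3)


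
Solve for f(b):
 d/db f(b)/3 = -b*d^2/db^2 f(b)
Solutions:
 f(b) = C1 + C2*b^(2/3)


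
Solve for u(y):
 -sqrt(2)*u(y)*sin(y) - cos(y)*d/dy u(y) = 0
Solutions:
 u(y) = C1*cos(y)^(sqrt(2))


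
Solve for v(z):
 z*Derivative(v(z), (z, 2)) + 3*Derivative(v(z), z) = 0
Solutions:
 v(z) = C1 + C2/z^2


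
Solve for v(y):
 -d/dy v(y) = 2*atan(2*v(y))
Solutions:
 Integral(1/atan(2*_y), (_y, v(y))) = C1 - 2*y


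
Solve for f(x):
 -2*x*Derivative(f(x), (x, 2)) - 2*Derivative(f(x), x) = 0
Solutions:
 f(x) = C1 + C2*log(x)


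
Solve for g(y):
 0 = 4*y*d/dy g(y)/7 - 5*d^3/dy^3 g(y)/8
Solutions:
 g(y) = C1 + Integral(C2*airyai(2*70^(2/3)*y/35) + C3*airybi(2*70^(2/3)*y/35), y)


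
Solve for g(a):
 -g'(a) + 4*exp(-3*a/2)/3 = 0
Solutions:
 g(a) = C1 - 8*exp(-3*a/2)/9


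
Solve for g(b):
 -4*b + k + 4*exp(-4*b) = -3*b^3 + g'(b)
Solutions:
 g(b) = C1 + 3*b^4/4 - 2*b^2 + b*k - exp(-4*b)


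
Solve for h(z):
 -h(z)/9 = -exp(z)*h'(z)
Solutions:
 h(z) = C1*exp(-exp(-z)/9)


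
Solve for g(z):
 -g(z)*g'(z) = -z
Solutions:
 g(z) = -sqrt(C1 + z^2)
 g(z) = sqrt(C1 + z^2)


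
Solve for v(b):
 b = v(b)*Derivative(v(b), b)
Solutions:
 v(b) = -sqrt(C1 + b^2)
 v(b) = sqrt(C1 + b^2)


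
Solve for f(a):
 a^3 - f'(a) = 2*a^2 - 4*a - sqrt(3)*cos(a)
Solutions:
 f(a) = C1 + a^4/4 - 2*a^3/3 + 2*a^2 + sqrt(3)*sin(a)


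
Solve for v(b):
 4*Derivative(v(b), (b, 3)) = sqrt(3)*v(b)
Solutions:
 v(b) = C3*exp(2^(1/3)*3^(1/6)*b/2) + (C1*sin(2^(1/3)*3^(2/3)*b/4) + C2*cos(2^(1/3)*3^(2/3)*b/4))*exp(-2^(1/3)*3^(1/6)*b/4)


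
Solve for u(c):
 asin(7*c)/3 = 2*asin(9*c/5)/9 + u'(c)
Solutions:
 u(c) = C1 - 2*c*asin(9*c/5)/9 + c*asin(7*c)/3 + sqrt(1 - 49*c^2)/21 - 2*sqrt(25 - 81*c^2)/81


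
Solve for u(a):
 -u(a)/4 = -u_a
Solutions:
 u(a) = C1*exp(a/4)


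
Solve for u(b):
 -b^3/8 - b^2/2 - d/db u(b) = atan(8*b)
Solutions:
 u(b) = C1 - b^4/32 - b^3/6 - b*atan(8*b) + log(64*b^2 + 1)/16


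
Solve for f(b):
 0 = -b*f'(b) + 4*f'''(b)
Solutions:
 f(b) = C1 + Integral(C2*airyai(2^(1/3)*b/2) + C3*airybi(2^(1/3)*b/2), b)


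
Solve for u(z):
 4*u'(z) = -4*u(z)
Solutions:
 u(z) = C1*exp(-z)


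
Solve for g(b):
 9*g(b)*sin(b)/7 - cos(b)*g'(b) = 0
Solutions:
 g(b) = C1/cos(b)^(9/7)


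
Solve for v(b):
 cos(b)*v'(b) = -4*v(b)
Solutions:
 v(b) = C1*(sin(b)^2 - 2*sin(b) + 1)/(sin(b)^2 + 2*sin(b) + 1)


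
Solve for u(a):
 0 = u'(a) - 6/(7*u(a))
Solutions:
 u(a) = -sqrt(C1 + 84*a)/7
 u(a) = sqrt(C1 + 84*a)/7


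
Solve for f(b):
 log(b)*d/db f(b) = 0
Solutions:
 f(b) = C1


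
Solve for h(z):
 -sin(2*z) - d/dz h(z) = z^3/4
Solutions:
 h(z) = C1 - z^4/16 + cos(2*z)/2


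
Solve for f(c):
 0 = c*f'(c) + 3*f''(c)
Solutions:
 f(c) = C1 + C2*erf(sqrt(6)*c/6)


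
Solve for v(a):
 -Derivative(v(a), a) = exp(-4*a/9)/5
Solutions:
 v(a) = C1 + 9*exp(-4*a/9)/20


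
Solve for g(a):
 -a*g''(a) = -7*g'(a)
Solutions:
 g(a) = C1 + C2*a^8


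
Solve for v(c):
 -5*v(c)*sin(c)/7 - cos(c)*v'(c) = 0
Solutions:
 v(c) = C1*cos(c)^(5/7)


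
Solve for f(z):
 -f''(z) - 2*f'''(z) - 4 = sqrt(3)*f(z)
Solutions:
 f(z) = C1*exp(z*(-2 + (1 + 54*sqrt(3) + sqrt(-1 + (1 + 54*sqrt(3))^2))^(-1/3) + (1 + 54*sqrt(3) + sqrt(-1 + (1 + 54*sqrt(3))^2))^(1/3))/12)*sin(sqrt(3)*z*(-(1 + 54*sqrt(3) + sqrt(-1 + (1 + 54*sqrt(3))^2))^(1/3) + (1 + 54*sqrt(3) + sqrt(-1 + (1 + 54*sqrt(3))^2))^(-1/3))/12) + C2*exp(z*(-2 + (1 + 54*sqrt(3) + sqrt(-1 + (1 + 54*sqrt(3))^2))^(-1/3) + (1 + 54*sqrt(3) + sqrt(-1 + (1 + 54*sqrt(3))^2))^(1/3))/12)*cos(sqrt(3)*z*(-(1 + 54*sqrt(3) + sqrt(-1 + (1 + 54*sqrt(3))^2))^(1/3) + (1 + 54*sqrt(3) + sqrt(-1 + (1 + 54*sqrt(3))^2))^(-1/3))/12) + C3*exp(-z*((1 + 54*sqrt(3) + sqrt(-1 + (1 + 54*sqrt(3))^2))^(-1/3) + 1 + (1 + 54*sqrt(3) + sqrt(-1 + (1 + 54*sqrt(3))^2))^(1/3))/6) - 4*sqrt(3)/3


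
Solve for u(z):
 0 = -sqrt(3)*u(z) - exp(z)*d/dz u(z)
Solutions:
 u(z) = C1*exp(sqrt(3)*exp(-z))


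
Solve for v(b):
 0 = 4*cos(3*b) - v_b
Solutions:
 v(b) = C1 + 4*sin(3*b)/3


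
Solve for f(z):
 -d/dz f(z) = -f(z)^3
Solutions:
 f(z) = -sqrt(2)*sqrt(-1/(C1 + z))/2
 f(z) = sqrt(2)*sqrt(-1/(C1 + z))/2


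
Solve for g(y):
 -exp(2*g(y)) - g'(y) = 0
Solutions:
 g(y) = log(-sqrt(-1/(C1 - y))) - log(2)/2
 g(y) = log(-1/(C1 - y))/2 - log(2)/2


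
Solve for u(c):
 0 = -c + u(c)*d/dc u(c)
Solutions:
 u(c) = -sqrt(C1 + c^2)
 u(c) = sqrt(C1 + c^2)


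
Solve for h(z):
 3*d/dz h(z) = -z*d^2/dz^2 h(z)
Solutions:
 h(z) = C1 + C2/z^2


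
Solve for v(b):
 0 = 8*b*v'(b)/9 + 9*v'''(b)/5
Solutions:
 v(b) = C1 + Integral(C2*airyai(-2*3^(2/3)*5^(1/3)*b/9) + C3*airybi(-2*3^(2/3)*5^(1/3)*b/9), b)


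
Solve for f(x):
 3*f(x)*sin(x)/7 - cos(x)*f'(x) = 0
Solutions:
 f(x) = C1/cos(x)^(3/7)


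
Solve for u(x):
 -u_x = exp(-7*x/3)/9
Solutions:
 u(x) = C1 + exp(-7*x/3)/21


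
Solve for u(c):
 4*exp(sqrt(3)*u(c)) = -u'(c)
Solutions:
 u(c) = sqrt(3)*(2*log(1/(C1 + 4*c)) - log(3))/6


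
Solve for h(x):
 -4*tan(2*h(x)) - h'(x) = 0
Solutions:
 h(x) = -asin(C1*exp(-8*x))/2 + pi/2
 h(x) = asin(C1*exp(-8*x))/2


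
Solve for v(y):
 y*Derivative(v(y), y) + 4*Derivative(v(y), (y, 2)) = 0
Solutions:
 v(y) = C1 + C2*erf(sqrt(2)*y/4)


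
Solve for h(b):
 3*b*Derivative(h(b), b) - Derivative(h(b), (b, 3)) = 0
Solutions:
 h(b) = C1 + Integral(C2*airyai(3^(1/3)*b) + C3*airybi(3^(1/3)*b), b)


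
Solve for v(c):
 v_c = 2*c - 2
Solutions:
 v(c) = C1 + c^2 - 2*c


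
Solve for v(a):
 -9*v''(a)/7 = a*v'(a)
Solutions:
 v(a) = C1 + C2*erf(sqrt(14)*a/6)


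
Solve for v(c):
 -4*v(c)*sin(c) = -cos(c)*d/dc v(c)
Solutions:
 v(c) = C1/cos(c)^4


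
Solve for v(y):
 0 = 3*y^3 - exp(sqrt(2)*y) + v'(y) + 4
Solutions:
 v(y) = C1 - 3*y^4/4 - 4*y + sqrt(2)*exp(sqrt(2)*y)/2


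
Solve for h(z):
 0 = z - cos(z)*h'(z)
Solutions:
 h(z) = C1 + Integral(z/cos(z), z)


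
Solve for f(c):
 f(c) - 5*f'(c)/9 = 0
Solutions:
 f(c) = C1*exp(9*c/5)


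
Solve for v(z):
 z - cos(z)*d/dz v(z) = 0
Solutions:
 v(z) = C1 + Integral(z/cos(z), z)


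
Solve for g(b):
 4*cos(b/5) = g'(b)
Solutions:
 g(b) = C1 + 20*sin(b/5)


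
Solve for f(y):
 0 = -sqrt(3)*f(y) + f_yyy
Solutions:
 f(y) = C3*exp(3^(1/6)*y) + (C1*sin(3^(2/3)*y/2) + C2*cos(3^(2/3)*y/2))*exp(-3^(1/6)*y/2)


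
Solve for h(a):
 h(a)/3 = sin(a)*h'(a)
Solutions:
 h(a) = C1*(cos(a) - 1)^(1/6)/(cos(a) + 1)^(1/6)


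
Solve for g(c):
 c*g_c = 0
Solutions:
 g(c) = C1


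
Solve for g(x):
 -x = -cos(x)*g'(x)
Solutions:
 g(x) = C1 + Integral(x/cos(x), x)


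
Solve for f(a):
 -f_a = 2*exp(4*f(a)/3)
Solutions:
 f(a) = 3*log(-(1/(C1 + 8*a))^(1/4)) + 3*log(3)/4
 f(a) = 3*log(1/(C1 + 8*a))/4 + 3*log(3)/4
 f(a) = 3*log(-I*(1/(C1 + 8*a))^(1/4)) + 3*log(3)/4
 f(a) = 3*log(I*(1/(C1 + 8*a))^(1/4)) + 3*log(3)/4


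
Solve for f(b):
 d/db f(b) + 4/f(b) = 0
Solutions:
 f(b) = -sqrt(C1 - 8*b)
 f(b) = sqrt(C1 - 8*b)


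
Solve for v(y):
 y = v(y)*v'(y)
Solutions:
 v(y) = -sqrt(C1 + y^2)
 v(y) = sqrt(C1 + y^2)


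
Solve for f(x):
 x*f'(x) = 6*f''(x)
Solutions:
 f(x) = C1 + C2*erfi(sqrt(3)*x/6)


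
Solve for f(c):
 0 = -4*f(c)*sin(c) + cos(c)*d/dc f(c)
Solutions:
 f(c) = C1/cos(c)^4


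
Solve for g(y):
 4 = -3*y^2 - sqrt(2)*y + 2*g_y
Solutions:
 g(y) = C1 + y^3/2 + sqrt(2)*y^2/4 + 2*y


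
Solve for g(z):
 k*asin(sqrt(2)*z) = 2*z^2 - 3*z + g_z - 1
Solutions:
 g(z) = C1 + k*(z*asin(sqrt(2)*z) + sqrt(2)*sqrt(1 - 2*z^2)/2) - 2*z^3/3 + 3*z^2/2 + z


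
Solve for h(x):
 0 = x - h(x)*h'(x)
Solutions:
 h(x) = -sqrt(C1 + x^2)
 h(x) = sqrt(C1 + x^2)


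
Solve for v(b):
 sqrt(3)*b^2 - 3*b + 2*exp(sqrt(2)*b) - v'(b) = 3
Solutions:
 v(b) = C1 + sqrt(3)*b^3/3 - 3*b^2/2 - 3*b + sqrt(2)*exp(sqrt(2)*b)


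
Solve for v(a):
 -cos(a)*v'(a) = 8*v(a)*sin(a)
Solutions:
 v(a) = C1*cos(a)^8


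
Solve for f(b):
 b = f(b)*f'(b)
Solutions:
 f(b) = -sqrt(C1 + b^2)
 f(b) = sqrt(C1 + b^2)


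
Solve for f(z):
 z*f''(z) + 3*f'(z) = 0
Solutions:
 f(z) = C1 + C2/z^2


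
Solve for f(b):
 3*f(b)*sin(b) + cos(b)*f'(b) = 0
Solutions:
 f(b) = C1*cos(b)^3


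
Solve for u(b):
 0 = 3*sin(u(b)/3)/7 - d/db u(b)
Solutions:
 -3*b/7 + 3*log(cos(u(b)/3) - 1)/2 - 3*log(cos(u(b)/3) + 1)/2 = C1


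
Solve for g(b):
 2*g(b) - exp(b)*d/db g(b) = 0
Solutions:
 g(b) = C1*exp(-2*exp(-b))


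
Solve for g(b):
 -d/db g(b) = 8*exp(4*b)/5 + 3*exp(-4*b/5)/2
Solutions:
 g(b) = C1 - 2*exp(4*b)/5 + 15*exp(-4*b/5)/8


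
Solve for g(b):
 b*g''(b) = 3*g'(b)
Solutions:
 g(b) = C1 + C2*b^4


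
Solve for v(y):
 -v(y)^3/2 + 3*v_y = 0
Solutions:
 v(y) = -sqrt(3)*sqrt(-1/(C1 + y))
 v(y) = sqrt(3)*sqrt(-1/(C1 + y))


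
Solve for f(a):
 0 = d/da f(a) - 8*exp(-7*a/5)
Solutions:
 f(a) = C1 - 40*exp(-7*a/5)/7


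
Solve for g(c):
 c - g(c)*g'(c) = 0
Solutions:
 g(c) = -sqrt(C1 + c^2)
 g(c) = sqrt(C1 + c^2)


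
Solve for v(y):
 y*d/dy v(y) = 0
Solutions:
 v(y) = C1


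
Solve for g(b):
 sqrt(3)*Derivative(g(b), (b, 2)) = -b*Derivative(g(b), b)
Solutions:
 g(b) = C1 + C2*erf(sqrt(2)*3^(3/4)*b/6)


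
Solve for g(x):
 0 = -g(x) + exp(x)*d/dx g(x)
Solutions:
 g(x) = C1*exp(-exp(-x))


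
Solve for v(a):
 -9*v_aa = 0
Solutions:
 v(a) = C1 + C2*a


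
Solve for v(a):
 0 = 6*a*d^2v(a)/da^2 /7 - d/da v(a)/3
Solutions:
 v(a) = C1 + C2*a^(25/18)


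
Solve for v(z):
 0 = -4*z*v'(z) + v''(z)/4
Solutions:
 v(z) = C1 + C2*erfi(2*sqrt(2)*z)


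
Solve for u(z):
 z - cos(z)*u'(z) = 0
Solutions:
 u(z) = C1 + Integral(z/cos(z), z)


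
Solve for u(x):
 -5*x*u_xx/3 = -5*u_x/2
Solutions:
 u(x) = C1 + C2*x^(5/2)


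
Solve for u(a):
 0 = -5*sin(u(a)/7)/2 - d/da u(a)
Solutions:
 5*a/2 + 7*log(cos(u(a)/7) - 1)/2 - 7*log(cos(u(a)/7) + 1)/2 = C1


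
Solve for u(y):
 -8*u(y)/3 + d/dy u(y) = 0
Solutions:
 u(y) = C1*exp(8*y/3)


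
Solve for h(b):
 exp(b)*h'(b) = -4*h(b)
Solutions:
 h(b) = C1*exp(4*exp(-b))


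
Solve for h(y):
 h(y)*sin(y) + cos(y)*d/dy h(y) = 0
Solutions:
 h(y) = C1*cos(y)


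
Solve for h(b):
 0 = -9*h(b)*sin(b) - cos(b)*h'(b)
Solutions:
 h(b) = C1*cos(b)^9


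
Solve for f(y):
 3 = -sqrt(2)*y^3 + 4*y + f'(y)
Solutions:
 f(y) = C1 + sqrt(2)*y^4/4 - 2*y^2 + 3*y


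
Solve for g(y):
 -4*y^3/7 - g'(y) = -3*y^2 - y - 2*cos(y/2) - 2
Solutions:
 g(y) = C1 - y^4/7 + y^3 + y^2/2 + 2*y + 4*sin(y/2)


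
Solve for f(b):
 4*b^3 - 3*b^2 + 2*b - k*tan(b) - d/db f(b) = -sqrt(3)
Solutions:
 f(b) = C1 + b^4 - b^3 + b^2 + sqrt(3)*b + k*log(cos(b))


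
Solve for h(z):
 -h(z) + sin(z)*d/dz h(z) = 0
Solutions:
 h(z) = C1*sqrt(cos(z) - 1)/sqrt(cos(z) + 1)


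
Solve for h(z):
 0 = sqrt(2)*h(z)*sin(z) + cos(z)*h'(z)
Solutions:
 h(z) = C1*cos(z)^(sqrt(2))


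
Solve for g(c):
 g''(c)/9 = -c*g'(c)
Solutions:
 g(c) = C1 + C2*erf(3*sqrt(2)*c/2)


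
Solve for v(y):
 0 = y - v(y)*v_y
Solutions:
 v(y) = -sqrt(C1 + y^2)
 v(y) = sqrt(C1 + y^2)


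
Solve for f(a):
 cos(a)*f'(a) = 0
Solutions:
 f(a) = C1


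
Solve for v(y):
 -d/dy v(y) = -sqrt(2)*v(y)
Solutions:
 v(y) = C1*exp(sqrt(2)*y)


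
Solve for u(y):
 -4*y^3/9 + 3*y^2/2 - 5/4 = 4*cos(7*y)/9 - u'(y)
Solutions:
 u(y) = C1 + y^4/9 - y^3/2 + 5*y/4 + 4*sin(7*y)/63


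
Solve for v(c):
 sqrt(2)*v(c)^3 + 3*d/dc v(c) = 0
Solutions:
 v(c) = -sqrt(6)*sqrt(-1/(C1 - sqrt(2)*c))/2
 v(c) = sqrt(6)*sqrt(-1/(C1 - sqrt(2)*c))/2


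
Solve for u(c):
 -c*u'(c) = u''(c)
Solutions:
 u(c) = C1 + C2*erf(sqrt(2)*c/2)


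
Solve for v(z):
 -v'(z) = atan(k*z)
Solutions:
 v(z) = C1 - Piecewise((z*atan(k*z) - log(k^2*z^2 + 1)/(2*k), Ne(k, 0)), (0, True))


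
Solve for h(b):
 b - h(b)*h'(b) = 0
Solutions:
 h(b) = -sqrt(C1 + b^2)
 h(b) = sqrt(C1 + b^2)


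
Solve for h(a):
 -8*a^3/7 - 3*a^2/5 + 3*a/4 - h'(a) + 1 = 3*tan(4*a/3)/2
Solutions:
 h(a) = C1 - 2*a^4/7 - a^3/5 + 3*a^2/8 + a + 9*log(cos(4*a/3))/8


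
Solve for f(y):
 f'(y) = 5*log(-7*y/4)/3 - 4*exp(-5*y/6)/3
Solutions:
 f(y) = C1 + 5*y*log(-y)/3 + 5*y*(-2*log(2) - 1 + log(7))/3 + 8*exp(-5*y/6)/5


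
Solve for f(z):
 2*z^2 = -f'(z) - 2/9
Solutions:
 f(z) = C1 - 2*z^3/3 - 2*z/9


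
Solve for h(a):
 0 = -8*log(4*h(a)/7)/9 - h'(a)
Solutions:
 9*Integral(1/(log(_y) - log(7) + 2*log(2)), (_y, h(a)))/8 = C1 - a


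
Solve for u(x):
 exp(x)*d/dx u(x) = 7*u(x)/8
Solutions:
 u(x) = C1*exp(-7*exp(-x)/8)


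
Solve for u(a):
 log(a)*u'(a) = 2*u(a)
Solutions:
 u(a) = C1*exp(2*li(a))


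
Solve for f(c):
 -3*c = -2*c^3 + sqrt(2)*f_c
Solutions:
 f(c) = C1 + sqrt(2)*c^4/4 - 3*sqrt(2)*c^2/4


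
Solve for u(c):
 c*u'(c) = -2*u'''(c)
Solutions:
 u(c) = C1 + Integral(C2*airyai(-2^(2/3)*c/2) + C3*airybi(-2^(2/3)*c/2), c)


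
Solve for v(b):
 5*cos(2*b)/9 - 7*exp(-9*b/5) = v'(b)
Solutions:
 v(b) = C1 + 5*sin(2*b)/18 + 35*exp(-9*b/5)/9


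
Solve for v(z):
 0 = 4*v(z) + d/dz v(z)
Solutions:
 v(z) = C1*exp(-4*z)


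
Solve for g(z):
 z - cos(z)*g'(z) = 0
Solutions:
 g(z) = C1 + Integral(z/cos(z), z)


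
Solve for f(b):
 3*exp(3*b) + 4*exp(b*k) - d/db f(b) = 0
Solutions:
 f(b) = C1 + exp(3*b) + 4*exp(b*k)/k


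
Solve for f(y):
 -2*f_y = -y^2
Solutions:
 f(y) = C1 + y^3/6


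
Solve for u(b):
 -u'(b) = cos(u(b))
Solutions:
 u(b) = pi - asin((C1 + exp(2*b))/(C1 - exp(2*b)))
 u(b) = asin((C1 + exp(2*b))/(C1 - exp(2*b)))


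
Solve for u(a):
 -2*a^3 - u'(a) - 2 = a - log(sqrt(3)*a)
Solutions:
 u(a) = C1 - a^4/2 - a^2/2 + a*log(a) - 3*a + a*log(3)/2


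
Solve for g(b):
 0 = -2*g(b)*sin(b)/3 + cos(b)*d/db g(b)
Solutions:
 g(b) = C1/cos(b)^(2/3)


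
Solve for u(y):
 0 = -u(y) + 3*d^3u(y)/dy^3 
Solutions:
 u(y) = C3*exp(3^(2/3)*y/3) + (C1*sin(3^(1/6)*y/2) + C2*cos(3^(1/6)*y/2))*exp(-3^(2/3)*y/6)


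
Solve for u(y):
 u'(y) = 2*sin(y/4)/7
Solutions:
 u(y) = C1 - 8*cos(y/4)/7


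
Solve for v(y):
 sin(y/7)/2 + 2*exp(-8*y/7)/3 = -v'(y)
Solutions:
 v(y) = C1 + 7*cos(y/7)/2 + 7*exp(-8*y/7)/12


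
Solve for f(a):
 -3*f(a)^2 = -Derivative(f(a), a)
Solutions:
 f(a) = -1/(C1 + 3*a)


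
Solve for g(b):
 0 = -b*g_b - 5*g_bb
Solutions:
 g(b) = C1 + C2*erf(sqrt(10)*b/10)


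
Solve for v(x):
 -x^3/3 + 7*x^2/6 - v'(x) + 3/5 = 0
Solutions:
 v(x) = C1 - x^4/12 + 7*x^3/18 + 3*x/5


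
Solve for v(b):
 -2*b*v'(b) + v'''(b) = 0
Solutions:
 v(b) = C1 + Integral(C2*airyai(2^(1/3)*b) + C3*airybi(2^(1/3)*b), b)


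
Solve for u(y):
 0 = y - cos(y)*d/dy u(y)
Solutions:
 u(y) = C1 + Integral(y/cos(y), y)


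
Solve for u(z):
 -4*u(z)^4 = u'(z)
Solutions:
 u(z) = (-3^(2/3) - 3*3^(1/6)*I)*(1/(C1 + 4*z))^(1/3)/6
 u(z) = (-3^(2/3) + 3*3^(1/6)*I)*(1/(C1 + 4*z))^(1/3)/6
 u(z) = (1/(C1 + 12*z))^(1/3)


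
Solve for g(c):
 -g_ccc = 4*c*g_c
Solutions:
 g(c) = C1 + Integral(C2*airyai(-2^(2/3)*c) + C3*airybi(-2^(2/3)*c), c)


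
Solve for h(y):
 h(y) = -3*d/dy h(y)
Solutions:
 h(y) = C1*exp(-y/3)


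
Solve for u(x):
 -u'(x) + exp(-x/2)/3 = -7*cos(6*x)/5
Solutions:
 u(x) = C1 + 7*sin(6*x)/30 - 2*exp(-x/2)/3


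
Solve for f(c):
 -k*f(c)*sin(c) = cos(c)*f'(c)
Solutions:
 f(c) = C1*exp(k*log(cos(c)))


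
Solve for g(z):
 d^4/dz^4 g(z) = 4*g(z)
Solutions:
 g(z) = C1*exp(-sqrt(2)*z) + C2*exp(sqrt(2)*z) + C3*sin(sqrt(2)*z) + C4*cos(sqrt(2)*z)


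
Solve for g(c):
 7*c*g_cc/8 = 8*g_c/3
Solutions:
 g(c) = C1 + C2*c^(85/21)


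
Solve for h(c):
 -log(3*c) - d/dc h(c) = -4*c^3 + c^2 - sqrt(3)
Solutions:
 h(c) = C1 + c^4 - c^3/3 - c*log(c) - c*log(3) + c + sqrt(3)*c


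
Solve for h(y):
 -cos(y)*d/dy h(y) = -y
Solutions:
 h(y) = C1 + Integral(y/cos(y), y)


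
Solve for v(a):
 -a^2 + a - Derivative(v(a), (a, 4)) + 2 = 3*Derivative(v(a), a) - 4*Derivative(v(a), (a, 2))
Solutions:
 v(a) = C1 + C2*exp(a) + C3*exp(a*(-1 + sqrt(13))/2) + C4*exp(-a*(1 + sqrt(13))/2) - a^3/9 - 5*a^2/18 - 2*a/27


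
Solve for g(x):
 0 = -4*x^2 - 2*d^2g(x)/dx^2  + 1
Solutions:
 g(x) = C1 + C2*x - x^4/6 + x^2/4


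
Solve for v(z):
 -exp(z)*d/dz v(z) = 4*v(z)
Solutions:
 v(z) = C1*exp(4*exp(-z))


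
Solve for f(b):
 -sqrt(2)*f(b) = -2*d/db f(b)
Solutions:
 f(b) = C1*exp(sqrt(2)*b/2)


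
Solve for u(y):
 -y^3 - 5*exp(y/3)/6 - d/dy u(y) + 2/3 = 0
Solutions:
 u(y) = C1 - y^4/4 + 2*y/3 - 5*exp(y/3)/2


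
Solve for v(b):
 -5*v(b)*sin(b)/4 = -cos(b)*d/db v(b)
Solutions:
 v(b) = C1/cos(b)^(5/4)


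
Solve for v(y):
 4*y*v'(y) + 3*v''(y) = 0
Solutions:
 v(y) = C1 + C2*erf(sqrt(6)*y/3)


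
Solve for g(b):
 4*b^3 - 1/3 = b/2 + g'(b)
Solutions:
 g(b) = C1 + b^4 - b^2/4 - b/3


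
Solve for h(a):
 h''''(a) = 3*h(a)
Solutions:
 h(a) = C1*exp(-3^(1/4)*a) + C2*exp(3^(1/4)*a) + C3*sin(3^(1/4)*a) + C4*cos(3^(1/4)*a)


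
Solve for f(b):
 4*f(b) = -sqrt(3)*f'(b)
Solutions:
 f(b) = C1*exp(-4*sqrt(3)*b/3)


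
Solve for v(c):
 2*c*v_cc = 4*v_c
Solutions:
 v(c) = C1 + C2*c^3


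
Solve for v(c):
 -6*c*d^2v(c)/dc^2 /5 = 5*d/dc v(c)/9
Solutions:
 v(c) = C1 + C2*c^(29/54)


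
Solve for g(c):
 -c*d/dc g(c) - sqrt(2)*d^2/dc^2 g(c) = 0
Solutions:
 g(c) = C1 + C2*erf(2^(1/4)*c/2)


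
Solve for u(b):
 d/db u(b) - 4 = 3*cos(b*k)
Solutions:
 u(b) = C1 + 4*b + 3*sin(b*k)/k


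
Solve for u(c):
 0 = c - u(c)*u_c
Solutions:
 u(c) = -sqrt(C1 + c^2)
 u(c) = sqrt(C1 + c^2)


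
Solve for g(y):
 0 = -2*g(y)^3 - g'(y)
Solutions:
 g(y) = -sqrt(2)*sqrt(-1/(C1 - 2*y))/2
 g(y) = sqrt(2)*sqrt(-1/(C1 - 2*y))/2


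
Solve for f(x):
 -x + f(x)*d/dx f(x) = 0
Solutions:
 f(x) = -sqrt(C1 + x^2)
 f(x) = sqrt(C1 + x^2)


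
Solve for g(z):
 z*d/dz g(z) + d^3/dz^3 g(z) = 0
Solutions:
 g(z) = C1 + Integral(C2*airyai(-z) + C3*airybi(-z), z)


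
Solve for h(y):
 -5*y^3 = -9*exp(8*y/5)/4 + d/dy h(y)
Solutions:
 h(y) = C1 - 5*y^4/4 + 45*exp(8*y/5)/32


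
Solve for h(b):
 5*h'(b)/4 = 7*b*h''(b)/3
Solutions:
 h(b) = C1 + C2*b^(43/28)


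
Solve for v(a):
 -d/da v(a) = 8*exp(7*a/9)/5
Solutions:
 v(a) = C1 - 72*exp(7*a/9)/35


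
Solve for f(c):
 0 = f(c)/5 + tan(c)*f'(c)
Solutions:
 f(c) = C1/sin(c)^(1/5)


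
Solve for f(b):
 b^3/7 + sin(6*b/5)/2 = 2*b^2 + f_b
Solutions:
 f(b) = C1 + b^4/28 - 2*b^3/3 - 5*cos(6*b/5)/12


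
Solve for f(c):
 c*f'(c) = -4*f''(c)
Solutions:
 f(c) = C1 + C2*erf(sqrt(2)*c/4)


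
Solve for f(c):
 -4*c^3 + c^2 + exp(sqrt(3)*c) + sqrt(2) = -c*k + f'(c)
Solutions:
 f(c) = C1 - c^4 + c^3/3 + c^2*k/2 + sqrt(2)*c + sqrt(3)*exp(sqrt(3)*c)/3
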